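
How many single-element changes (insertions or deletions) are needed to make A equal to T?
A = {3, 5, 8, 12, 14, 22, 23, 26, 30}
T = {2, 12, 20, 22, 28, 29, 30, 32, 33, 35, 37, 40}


Set A = {3, 5, 8, 12, 14, 22, 23, 26, 30}
Set T = {2, 12, 20, 22, 28, 29, 30, 32, 33, 35, 37, 40}
Elements to remove from A (in A, not in T): {3, 5, 8, 14, 23, 26} → 6 removals
Elements to add to A (in T, not in A): {2, 20, 28, 29, 32, 33, 35, 37, 40} → 9 additions
Total edits = 6 + 9 = 15

15


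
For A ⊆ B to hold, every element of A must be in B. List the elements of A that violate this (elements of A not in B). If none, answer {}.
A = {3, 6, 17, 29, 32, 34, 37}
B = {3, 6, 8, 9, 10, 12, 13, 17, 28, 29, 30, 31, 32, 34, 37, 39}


Set A = {3, 6, 17, 29, 32, 34, 37}
Set B = {3, 6, 8, 9, 10, 12, 13, 17, 28, 29, 30, 31, 32, 34, 37, 39}
Check each element of A against B:
3 ∈ B, 6 ∈ B, 17 ∈ B, 29 ∈ B, 32 ∈ B, 34 ∈ B, 37 ∈ B
Elements of A not in B: {}

{}


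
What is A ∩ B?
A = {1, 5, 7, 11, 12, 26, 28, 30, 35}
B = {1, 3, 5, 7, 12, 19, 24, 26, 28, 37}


Set A = {1, 5, 7, 11, 12, 26, 28, 30, 35}
Set B = {1, 3, 5, 7, 12, 19, 24, 26, 28, 37}
A ∩ B includes only elements in both sets.
Check each element of A against B:
1 ✓, 5 ✓, 7 ✓, 11 ✗, 12 ✓, 26 ✓, 28 ✓, 30 ✗, 35 ✗
A ∩ B = {1, 5, 7, 12, 26, 28}

{1, 5, 7, 12, 26, 28}


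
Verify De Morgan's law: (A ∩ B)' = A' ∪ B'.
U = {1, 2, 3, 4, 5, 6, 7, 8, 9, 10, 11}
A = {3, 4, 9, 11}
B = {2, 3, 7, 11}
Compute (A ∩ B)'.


U = {1, 2, 3, 4, 5, 6, 7, 8, 9, 10, 11}
A = {3, 4, 9, 11}, B = {2, 3, 7, 11}
A ∩ B = {3, 11}
(A ∩ B)' = U \ (A ∩ B) = {1, 2, 4, 5, 6, 7, 8, 9, 10}
Verification via A' ∪ B': A' = {1, 2, 5, 6, 7, 8, 10}, B' = {1, 4, 5, 6, 8, 9, 10}
A' ∪ B' = {1, 2, 4, 5, 6, 7, 8, 9, 10} ✓

{1, 2, 4, 5, 6, 7, 8, 9, 10}


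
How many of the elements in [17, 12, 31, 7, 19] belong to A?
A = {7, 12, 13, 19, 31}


Set A = {7, 12, 13, 19, 31}
Candidates: [17, 12, 31, 7, 19]
Check each candidate:
17 ∉ A, 12 ∈ A, 31 ∈ A, 7 ∈ A, 19 ∈ A
Count of candidates in A: 4

4


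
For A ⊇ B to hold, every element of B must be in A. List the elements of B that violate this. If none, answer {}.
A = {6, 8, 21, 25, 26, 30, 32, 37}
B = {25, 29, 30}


Set A = {6, 8, 21, 25, 26, 30, 32, 37}
Set B = {25, 29, 30}
Check each element of B against A:
25 ∈ A, 29 ∉ A (include), 30 ∈ A
Elements of B not in A: {29}

{29}


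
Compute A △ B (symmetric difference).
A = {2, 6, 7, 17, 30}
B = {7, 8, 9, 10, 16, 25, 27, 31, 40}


Set A = {2, 6, 7, 17, 30}
Set B = {7, 8, 9, 10, 16, 25, 27, 31, 40}
A △ B = (A \ B) ∪ (B \ A)
Elements in A but not B: {2, 6, 17, 30}
Elements in B but not A: {8, 9, 10, 16, 25, 27, 31, 40}
A △ B = {2, 6, 8, 9, 10, 16, 17, 25, 27, 30, 31, 40}

{2, 6, 8, 9, 10, 16, 17, 25, 27, 30, 31, 40}


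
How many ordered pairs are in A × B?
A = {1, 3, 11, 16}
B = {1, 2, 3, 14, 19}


Set A = {1, 3, 11, 16} has 4 elements.
Set B = {1, 2, 3, 14, 19} has 5 elements.
|A × B| = |A| × |B| = 4 × 5 = 20

20


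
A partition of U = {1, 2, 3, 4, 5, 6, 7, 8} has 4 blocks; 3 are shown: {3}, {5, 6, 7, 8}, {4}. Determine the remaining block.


U = {1, 2, 3, 4, 5, 6, 7, 8}
Shown blocks: {3}, {5, 6, 7, 8}, {4}
A partition's blocks are pairwise disjoint and cover U, so the missing block = U \ (union of shown blocks).
Union of shown blocks: {3, 4, 5, 6, 7, 8}
Missing block = U \ (union) = {1, 2}

{1, 2}


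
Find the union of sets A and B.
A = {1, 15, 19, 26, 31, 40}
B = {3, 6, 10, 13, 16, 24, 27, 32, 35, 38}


Set A = {1, 15, 19, 26, 31, 40}
Set B = {3, 6, 10, 13, 16, 24, 27, 32, 35, 38}
A ∪ B includes all elements in either set.
Elements from A: {1, 15, 19, 26, 31, 40}
Elements from B not already included: {3, 6, 10, 13, 16, 24, 27, 32, 35, 38}
A ∪ B = {1, 3, 6, 10, 13, 15, 16, 19, 24, 26, 27, 31, 32, 35, 38, 40}

{1, 3, 6, 10, 13, 15, 16, 19, 24, 26, 27, 31, 32, 35, 38, 40}


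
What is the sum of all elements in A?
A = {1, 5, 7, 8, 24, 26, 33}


Set A = {1, 5, 7, 8, 24, 26, 33}
Sum = 1 + 5 + 7 + 8 + 24 + 26 + 33 = 104

104


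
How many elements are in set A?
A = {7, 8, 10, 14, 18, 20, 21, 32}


Set A = {7, 8, 10, 14, 18, 20, 21, 32}
Listing elements: 7, 8, 10, 14, 18, 20, 21, 32
Counting: 8 elements
|A| = 8

8


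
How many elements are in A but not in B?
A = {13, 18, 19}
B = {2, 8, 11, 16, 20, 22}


Set A = {13, 18, 19}
Set B = {2, 8, 11, 16, 20, 22}
A \ B = {13, 18, 19}
|A \ B| = 3

3


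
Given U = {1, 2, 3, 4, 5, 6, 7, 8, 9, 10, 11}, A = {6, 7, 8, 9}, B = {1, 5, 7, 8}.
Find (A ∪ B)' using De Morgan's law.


U = {1, 2, 3, 4, 5, 6, 7, 8, 9, 10, 11}
A = {6, 7, 8, 9}, B = {1, 5, 7, 8}
A ∪ B = {1, 5, 6, 7, 8, 9}
(A ∪ B)' = U \ (A ∪ B) = {2, 3, 4, 10, 11}
Verification via A' ∩ B': A' = {1, 2, 3, 4, 5, 10, 11}, B' = {2, 3, 4, 6, 9, 10, 11}
A' ∩ B' = {2, 3, 4, 10, 11} ✓

{2, 3, 4, 10, 11}


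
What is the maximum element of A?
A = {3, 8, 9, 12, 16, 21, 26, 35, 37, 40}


Set A = {3, 8, 9, 12, 16, 21, 26, 35, 37, 40}
Elements in ascending order: 3, 8, 9, 12, 16, 21, 26, 35, 37, 40
The largest element is 40.

40


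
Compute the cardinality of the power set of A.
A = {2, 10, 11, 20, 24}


Set A = {2, 10, 11, 20, 24}
|A| = 5
The power set P(A) contains all subsets of A.
|P(A)| = 2^|A| = 2^5 = 32

32


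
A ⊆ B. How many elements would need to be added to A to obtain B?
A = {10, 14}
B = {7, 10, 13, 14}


Set A = {10, 14}, |A| = 2
Set B = {7, 10, 13, 14}, |B| = 4
Since A ⊆ B: B \ A = {7, 13}
|B| - |A| = 4 - 2 = 2

2


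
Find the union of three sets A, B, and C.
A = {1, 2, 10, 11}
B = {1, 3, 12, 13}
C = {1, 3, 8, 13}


Set A = {1, 2, 10, 11}
Set B = {1, 3, 12, 13}
Set C = {1, 3, 8, 13}
First, A ∪ B = {1, 2, 3, 10, 11, 12, 13}
Then, (A ∪ B) ∪ C = {1, 2, 3, 8, 10, 11, 12, 13}

{1, 2, 3, 8, 10, 11, 12, 13}


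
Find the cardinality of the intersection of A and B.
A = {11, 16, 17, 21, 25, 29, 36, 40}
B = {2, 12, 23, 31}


Set A = {11, 16, 17, 21, 25, 29, 36, 40}
Set B = {2, 12, 23, 31}
A ∩ B = {}
|A ∩ B| = 0

0


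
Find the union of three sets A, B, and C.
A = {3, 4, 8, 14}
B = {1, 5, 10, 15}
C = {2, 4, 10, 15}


Set A = {3, 4, 8, 14}
Set B = {1, 5, 10, 15}
Set C = {2, 4, 10, 15}
First, A ∪ B = {1, 3, 4, 5, 8, 10, 14, 15}
Then, (A ∪ B) ∪ C = {1, 2, 3, 4, 5, 8, 10, 14, 15}

{1, 2, 3, 4, 5, 8, 10, 14, 15}


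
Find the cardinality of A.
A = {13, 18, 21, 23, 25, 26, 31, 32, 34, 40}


Set A = {13, 18, 21, 23, 25, 26, 31, 32, 34, 40}
Listing elements: 13, 18, 21, 23, 25, 26, 31, 32, 34, 40
Counting: 10 elements
|A| = 10

10


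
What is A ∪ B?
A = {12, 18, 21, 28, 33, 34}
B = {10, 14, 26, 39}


Set A = {12, 18, 21, 28, 33, 34}
Set B = {10, 14, 26, 39}
A ∪ B includes all elements in either set.
Elements from A: {12, 18, 21, 28, 33, 34}
Elements from B not already included: {10, 14, 26, 39}
A ∪ B = {10, 12, 14, 18, 21, 26, 28, 33, 34, 39}

{10, 12, 14, 18, 21, 26, 28, 33, 34, 39}


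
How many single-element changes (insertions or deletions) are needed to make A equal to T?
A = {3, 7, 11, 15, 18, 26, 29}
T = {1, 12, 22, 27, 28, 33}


Set A = {3, 7, 11, 15, 18, 26, 29}
Set T = {1, 12, 22, 27, 28, 33}
Elements to remove from A (in A, not in T): {3, 7, 11, 15, 18, 26, 29} → 7 removals
Elements to add to A (in T, not in A): {1, 12, 22, 27, 28, 33} → 6 additions
Total edits = 7 + 6 = 13

13


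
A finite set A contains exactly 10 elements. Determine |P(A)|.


The set has 10 elements.
The power set contains all possible subsets.
|P(A)| = 2^|A| = 2^10 = 1024

1024


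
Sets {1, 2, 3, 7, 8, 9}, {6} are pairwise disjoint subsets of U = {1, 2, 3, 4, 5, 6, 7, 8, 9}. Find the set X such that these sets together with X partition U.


U = {1, 2, 3, 4, 5, 6, 7, 8, 9}
Shown blocks: {1, 2, 3, 7, 8, 9}, {6}
A partition's blocks are pairwise disjoint and cover U, so the missing block = U \ (union of shown blocks).
Union of shown blocks: {1, 2, 3, 6, 7, 8, 9}
Missing block = U \ (union) = {4, 5}

{4, 5}


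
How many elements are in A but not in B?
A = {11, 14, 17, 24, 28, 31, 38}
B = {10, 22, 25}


Set A = {11, 14, 17, 24, 28, 31, 38}
Set B = {10, 22, 25}
A \ B = {11, 14, 17, 24, 28, 31, 38}
|A \ B| = 7

7


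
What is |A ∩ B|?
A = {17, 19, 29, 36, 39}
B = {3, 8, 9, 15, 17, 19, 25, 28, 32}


Set A = {17, 19, 29, 36, 39}
Set B = {3, 8, 9, 15, 17, 19, 25, 28, 32}
A ∩ B = {17, 19}
|A ∩ B| = 2

2


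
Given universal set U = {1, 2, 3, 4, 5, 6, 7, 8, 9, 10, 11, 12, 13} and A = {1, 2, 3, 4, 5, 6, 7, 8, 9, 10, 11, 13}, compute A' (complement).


Universal set U = {1, 2, 3, 4, 5, 6, 7, 8, 9, 10, 11, 12, 13}
Set A = {1, 2, 3, 4, 5, 6, 7, 8, 9, 10, 11, 13}
A' = U \ A = elements in U but not in A
Checking each element of U:
1 (in A, exclude), 2 (in A, exclude), 3 (in A, exclude), 4 (in A, exclude), 5 (in A, exclude), 6 (in A, exclude), 7 (in A, exclude), 8 (in A, exclude), 9 (in A, exclude), 10 (in A, exclude), 11 (in A, exclude), 12 (not in A, include), 13 (in A, exclude)
A' = {12}

{12}


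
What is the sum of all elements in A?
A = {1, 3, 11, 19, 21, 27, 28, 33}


Set A = {1, 3, 11, 19, 21, 27, 28, 33}
Sum = 1 + 3 + 11 + 19 + 21 + 27 + 28 + 33 = 143

143


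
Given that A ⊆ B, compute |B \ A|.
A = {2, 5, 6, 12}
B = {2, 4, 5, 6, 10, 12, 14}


Set A = {2, 5, 6, 12}, |A| = 4
Set B = {2, 4, 5, 6, 10, 12, 14}, |B| = 7
Since A ⊆ B: B \ A = {4, 10, 14}
|B| - |A| = 7 - 4 = 3

3


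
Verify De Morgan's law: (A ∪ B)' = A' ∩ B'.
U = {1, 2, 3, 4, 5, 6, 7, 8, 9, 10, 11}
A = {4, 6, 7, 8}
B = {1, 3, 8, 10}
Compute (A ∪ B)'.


U = {1, 2, 3, 4, 5, 6, 7, 8, 9, 10, 11}
A = {4, 6, 7, 8}, B = {1, 3, 8, 10}
A ∪ B = {1, 3, 4, 6, 7, 8, 10}
(A ∪ B)' = U \ (A ∪ B) = {2, 5, 9, 11}
Verification via A' ∩ B': A' = {1, 2, 3, 5, 9, 10, 11}, B' = {2, 4, 5, 6, 7, 9, 11}
A' ∩ B' = {2, 5, 9, 11} ✓

{2, 5, 9, 11}


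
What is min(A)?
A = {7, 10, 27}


Set A = {7, 10, 27}
Elements in ascending order: 7, 10, 27
The smallest element is 7.

7


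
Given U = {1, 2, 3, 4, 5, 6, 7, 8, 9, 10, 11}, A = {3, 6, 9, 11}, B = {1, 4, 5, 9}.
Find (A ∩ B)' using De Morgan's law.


U = {1, 2, 3, 4, 5, 6, 7, 8, 9, 10, 11}
A = {3, 6, 9, 11}, B = {1, 4, 5, 9}
A ∩ B = {9}
(A ∩ B)' = U \ (A ∩ B) = {1, 2, 3, 4, 5, 6, 7, 8, 10, 11}
Verification via A' ∪ B': A' = {1, 2, 4, 5, 7, 8, 10}, B' = {2, 3, 6, 7, 8, 10, 11}
A' ∪ B' = {1, 2, 3, 4, 5, 6, 7, 8, 10, 11} ✓

{1, 2, 3, 4, 5, 6, 7, 8, 10, 11}


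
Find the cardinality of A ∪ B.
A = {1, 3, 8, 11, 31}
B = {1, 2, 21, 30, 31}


Set A = {1, 3, 8, 11, 31}, |A| = 5
Set B = {1, 2, 21, 30, 31}, |B| = 5
A ∩ B = {1, 31}, |A ∩ B| = 2
|A ∪ B| = |A| + |B| - |A ∩ B| = 5 + 5 - 2 = 8

8


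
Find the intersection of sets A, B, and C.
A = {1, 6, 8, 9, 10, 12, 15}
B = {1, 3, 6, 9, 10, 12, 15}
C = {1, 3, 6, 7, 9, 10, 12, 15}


Set A = {1, 6, 8, 9, 10, 12, 15}
Set B = {1, 3, 6, 9, 10, 12, 15}
Set C = {1, 3, 6, 7, 9, 10, 12, 15}
First, A ∩ B = {1, 6, 9, 10, 12, 15}
Then, (A ∩ B) ∩ C = {1, 6, 9, 10, 12, 15}

{1, 6, 9, 10, 12, 15}


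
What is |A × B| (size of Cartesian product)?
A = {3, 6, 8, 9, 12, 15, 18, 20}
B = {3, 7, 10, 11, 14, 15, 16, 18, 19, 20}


Set A = {3, 6, 8, 9, 12, 15, 18, 20} has 8 elements.
Set B = {3, 7, 10, 11, 14, 15, 16, 18, 19, 20} has 10 elements.
|A × B| = |A| × |B| = 8 × 10 = 80

80


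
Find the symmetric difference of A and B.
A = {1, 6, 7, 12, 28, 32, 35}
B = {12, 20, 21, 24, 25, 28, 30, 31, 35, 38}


Set A = {1, 6, 7, 12, 28, 32, 35}
Set B = {12, 20, 21, 24, 25, 28, 30, 31, 35, 38}
A △ B = (A \ B) ∪ (B \ A)
Elements in A but not B: {1, 6, 7, 32}
Elements in B but not A: {20, 21, 24, 25, 30, 31, 38}
A △ B = {1, 6, 7, 20, 21, 24, 25, 30, 31, 32, 38}

{1, 6, 7, 20, 21, 24, 25, 30, 31, 32, 38}


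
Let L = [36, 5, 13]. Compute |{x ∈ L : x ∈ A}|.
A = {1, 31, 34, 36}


Set A = {1, 31, 34, 36}
Candidates: [36, 5, 13]
Check each candidate:
36 ∈ A, 5 ∉ A, 13 ∉ A
Count of candidates in A: 1

1


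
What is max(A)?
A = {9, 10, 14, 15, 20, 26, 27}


Set A = {9, 10, 14, 15, 20, 26, 27}
Elements in ascending order: 9, 10, 14, 15, 20, 26, 27
The largest element is 27.

27


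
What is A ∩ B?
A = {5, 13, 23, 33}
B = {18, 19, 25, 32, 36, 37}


Set A = {5, 13, 23, 33}
Set B = {18, 19, 25, 32, 36, 37}
A ∩ B includes only elements in both sets.
Check each element of A against B:
5 ✗, 13 ✗, 23 ✗, 33 ✗
A ∩ B = {}

{}


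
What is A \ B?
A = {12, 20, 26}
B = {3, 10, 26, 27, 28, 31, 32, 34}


Set A = {12, 20, 26}
Set B = {3, 10, 26, 27, 28, 31, 32, 34}
A \ B includes elements in A that are not in B.
Check each element of A:
12 (not in B, keep), 20 (not in B, keep), 26 (in B, remove)
A \ B = {12, 20}

{12, 20}


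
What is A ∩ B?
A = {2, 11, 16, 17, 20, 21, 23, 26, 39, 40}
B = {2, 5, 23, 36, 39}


Set A = {2, 11, 16, 17, 20, 21, 23, 26, 39, 40}
Set B = {2, 5, 23, 36, 39}
A ∩ B includes only elements in both sets.
Check each element of A against B:
2 ✓, 11 ✗, 16 ✗, 17 ✗, 20 ✗, 21 ✗, 23 ✓, 26 ✗, 39 ✓, 40 ✗
A ∩ B = {2, 23, 39}

{2, 23, 39}


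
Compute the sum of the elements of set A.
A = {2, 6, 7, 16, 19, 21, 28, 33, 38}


Set A = {2, 6, 7, 16, 19, 21, 28, 33, 38}
Sum = 2 + 6 + 7 + 16 + 19 + 21 + 28 + 33 + 38 = 170

170


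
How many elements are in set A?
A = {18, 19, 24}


Set A = {18, 19, 24}
Listing elements: 18, 19, 24
Counting: 3 elements
|A| = 3

3


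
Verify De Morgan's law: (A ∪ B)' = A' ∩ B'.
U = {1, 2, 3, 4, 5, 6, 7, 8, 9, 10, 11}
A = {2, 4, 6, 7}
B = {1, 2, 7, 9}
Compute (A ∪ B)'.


U = {1, 2, 3, 4, 5, 6, 7, 8, 9, 10, 11}
A = {2, 4, 6, 7}, B = {1, 2, 7, 9}
A ∪ B = {1, 2, 4, 6, 7, 9}
(A ∪ B)' = U \ (A ∪ B) = {3, 5, 8, 10, 11}
Verification via A' ∩ B': A' = {1, 3, 5, 8, 9, 10, 11}, B' = {3, 4, 5, 6, 8, 10, 11}
A' ∩ B' = {3, 5, 8, 10, 11} ✓

{3, 5, 8, 10, 11}


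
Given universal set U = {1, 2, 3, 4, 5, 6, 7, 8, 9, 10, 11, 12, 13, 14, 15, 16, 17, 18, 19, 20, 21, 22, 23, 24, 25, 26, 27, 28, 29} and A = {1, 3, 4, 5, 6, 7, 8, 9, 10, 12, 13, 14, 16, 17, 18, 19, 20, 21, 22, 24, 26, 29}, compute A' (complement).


Universal set U = {1, 2, 3, 4, 5, 6, 7, 8, 9, 10, 11, 12, 13, 14, 15, 16, 17, 18, 19, 20, 21, 22, 23, 24, 25, 26, 27, 28, 29}
Set A = {1, 3, 4, 5, 6, 7, 8, 9, 10, 12, 13, 14, 16, 17, 18, 19, 20, 21, 22, 24, 26, 29}
A' = U \ A = elements in U but not in A
Checking each element of U:
1 (in A, exclude), 2 (not in A, include), 3 (in A, exclude), 4 (in A, exclude), 5 (in A, exclude), 6 (in A, exclude), 7 (in A, exclude), 8 (in A, exclude), 9 (in A, exclude), 10 (in A, exclude), 11 (not in A, include), 12 (in A, exclude), 13 (in A, exclude), 14 (in A, exclude), 15 (not in A, include), 16 (in A, exclude), 17 (in A, exclude), 18 (in A, exclude), 19 (in A, exclude), 20 (in A, exclude), 21 (in A, exclude), 22 (in A, exclude), 23 (not in A, include), 24 (in A, exclude), 25 (not in A, include), 26 (in A, exclude), 27 (not in A, include), 28 (not in A, include), 29 (in A, exclude)
A' = {2, 11, 15, 23, 25, 27, 28}

{2, 11, 15, 23, 25, 27, 28}


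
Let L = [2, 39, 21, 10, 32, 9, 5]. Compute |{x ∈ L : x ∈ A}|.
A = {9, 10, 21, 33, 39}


Set A = {9, 10, 21, 33, 39}
Candidates: [2, 39, 21, 10, 32, 9, 5]
Check each candidate:
2 ∉ A, 39 ∈ A, 21 ∈ A, 10 ∈ A, 32 ∉ A, 9 ∈ A, 5 ∉ A
Count of candidates in A: 4

4


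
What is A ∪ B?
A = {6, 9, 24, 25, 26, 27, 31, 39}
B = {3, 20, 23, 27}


Set A = {6, 9, 24, 25, 26, 27, 31, 39}
Set B = {3, 20, 23, 27}
A ∪ B includes all elements in either set.
Elements from A: {6, 9, 24, 25, 26, 27, 31, 39}
Elements from B not already included: {3, 20, 23}
A ∪ B = {3, 6, 9, 20, 23, 24, 25, 26, 27, 31, 39}

{3, 6, 9, 20, 23, 24, 25, 26, 27, 31, 39}


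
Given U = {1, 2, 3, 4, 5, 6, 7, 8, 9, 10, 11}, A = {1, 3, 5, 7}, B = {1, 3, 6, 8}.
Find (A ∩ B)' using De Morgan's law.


U = {1, 2, 3, 4, 5, 6, 7, 8, 9, 10, 11}
A = {1, 3, 5, 7}, B = {1, 3, 6, 8}
A ∩ B = {1, 3}
(A ∩ B)' = U \ (A ∩ B) = {2, 4, 5, 6, 7, 8, 9, 10, 11}
Verification via A' ∪ B': A' = {2, 4, 6, 8, 9, 10, 11}, B' = {2, 4, 5, 7, 9, 10, 11}
A' ∪ B' = {2, 4, 5, 6, 7, 8, 9, 10, 11} ✓

{2, 4, 5, 6, 7, 8, 9, 10, 11}


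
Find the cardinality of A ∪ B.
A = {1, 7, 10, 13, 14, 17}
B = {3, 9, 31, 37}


Set A = {1, 7, 10, 13, 14, 17}, |A| = 6
Set B = {3, 9, 31, 37}, |B| = 4
A ∩ B = {}, |A ∩ B| = 0
|A ∪ B| = |A| + |B| - |A ∩ B| = 6 + 4 - 0 = 10

10


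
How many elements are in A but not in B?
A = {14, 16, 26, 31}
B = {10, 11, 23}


Set A = {14, 16, 26, 31}
Set B = {10, 11, 23}
A \ B = {14, 16, 26, 31}
|A \ B| = 4

4


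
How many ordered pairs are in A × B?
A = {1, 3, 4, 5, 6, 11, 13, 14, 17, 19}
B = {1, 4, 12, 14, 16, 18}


Set A = {1, 3, 4, 5, 6, 11, 13, 14, 17, 19} has 10 elements.
Set B = {1, 4, 12, 14, 16, 18} has 6 elements.
|A × B| = |A| × |B| = 10 × 6 = 60

60


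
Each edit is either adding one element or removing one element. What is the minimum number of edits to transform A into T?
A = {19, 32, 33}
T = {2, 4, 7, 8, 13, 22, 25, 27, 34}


Set A = {19, 32, 33}
Set T = {2, 4, 7, 8, 13, 22, 25, 27, 34}
Elements to remove from A (in A, not in T): {19, 32, 33} → 3 removals
Elements to add to A (in T, not in A): {2, 4, 7, 8, 13, 22, 25, 27, 34} → 9 additions
Total edits = 3 + 9 = 12

12


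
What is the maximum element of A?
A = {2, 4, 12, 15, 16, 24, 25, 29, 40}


Set A = {2, 4, 12, 15, 16, 24, 25, 29, 40}
Elements in ascending order: 2, 4, 12, 15, 16, 24, 25, 29, 40
The largest element is 40.

40


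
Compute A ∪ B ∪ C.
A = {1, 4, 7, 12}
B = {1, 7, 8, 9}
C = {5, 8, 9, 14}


Set A = {1, 4, 7, 12}
Set B = {1, 7, 8, 9}
Set C = {5, 8, 9, 14}
First, A ∪ B = {1, 4, 7, 8, 9, 12}
Then, (A ∪ B) ∪ C = {1, 4, 5, 7, 8, 9, 12, 14}

{1, 4, 5, 7, 8, 9, 12, 14}


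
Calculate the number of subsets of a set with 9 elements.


The set has 9 elements.
The power set contains all possible subsets.
|P(A)| = 2^|A| = 2^9 = 512

512


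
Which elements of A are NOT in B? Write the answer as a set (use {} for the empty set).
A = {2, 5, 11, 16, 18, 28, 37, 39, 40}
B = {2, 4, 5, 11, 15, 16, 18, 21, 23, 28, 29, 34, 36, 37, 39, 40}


Set A = {2, 5, 11, 16, 18, 28, 37, 39, 40}
Set B = {2, 4, 5, 11, 15, 16, 18, 21, 23, 28, 29, 34, 36, 37, 39, 40}
Check each element of A against B:
2 ∈ B, 5 ∈ B, 11 ∈ B, 16 ∈ B, 18 ∈ B, 28 ∈ B, 37 ∈ B, 39 ∈ B, 40 ∈ B
Elements of A not in B: {}

{}


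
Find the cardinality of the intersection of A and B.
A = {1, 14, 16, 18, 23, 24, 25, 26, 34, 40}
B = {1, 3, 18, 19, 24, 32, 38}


Set A = {1, 14, 16, 18, 23, 24, 25, 26, 34, 40}
Set B = {1, 3, 18, 19, 24, 32, 38}
A ∩ B = {1, 18, 24}
|A ∩ B| = 3

3


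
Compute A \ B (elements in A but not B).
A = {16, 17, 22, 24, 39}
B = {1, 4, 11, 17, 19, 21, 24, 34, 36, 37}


Set A = {16, 17, 22, 24, 39}
Set B = {1, 4, 11, 17, 19, 21, 24, 34, 36, 37}
A \ B includes elements in A that are not in B.
Check each element of A:
16 (not in B, keep), 17 (in B, remove), 22 (not in B, keep), 24 (in B, remove), 39 (not in B, keep)
A \ B = {16, 22, 39}

{16, 22, 39}


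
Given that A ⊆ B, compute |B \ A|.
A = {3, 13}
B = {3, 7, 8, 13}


Set A = {3, 13}, |A| = 2
Set B = {3, 7, 8, 13}, |B| = 4
Since A ⊆ B: B \ A = {7, 8}
|B| - |A| = 4 - 2 = 2

2


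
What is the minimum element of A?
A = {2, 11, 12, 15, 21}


Set A = {2, 11, 12, 15, 21}
Elements in ascending order: 2, 11, 12, 15, 21
The smallest element is 2.

2


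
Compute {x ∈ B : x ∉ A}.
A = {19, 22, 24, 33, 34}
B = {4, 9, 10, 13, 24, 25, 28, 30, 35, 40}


Set A = {19, 22, 24, 33, 34}
Set B = {4, 9, 10, 13, 24, 25, 28, 30, 35, 40}
Check each element of B against A:
4 ∉ A (include), 9 ∉ A (include), 10 ∉ A (include), 13 ∉ A (include), 24 ∈ A, 25 ∉ A (include), 28 ∉ A (include), 30 ∉ A (include), 35 ∉ A (include), 40 ∉ A (include)
Elements of B not in A: {4, 9, 10, 13, 25, 28, 30, 35, 40}

{4, 9, 10, 13, 25, 28, 30, 35, 40}


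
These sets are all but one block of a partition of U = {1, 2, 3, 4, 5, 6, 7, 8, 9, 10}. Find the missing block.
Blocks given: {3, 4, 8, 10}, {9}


U = {1, 2, 3, 4, 5, 6, 7, 8, 9, 10}
Shown blocks: {3, 4, 8, 10}, {9}
A partition's blocks are pairwise disjoint and cover U, so the missing block = U \ (union of shown blocks).
Union of shown blocks: {3, 4, 8, 9, 10}
Missing block = U \ (union) = {1, 2, 5, 6, 7}

{1, 2, 5, 6, 7}


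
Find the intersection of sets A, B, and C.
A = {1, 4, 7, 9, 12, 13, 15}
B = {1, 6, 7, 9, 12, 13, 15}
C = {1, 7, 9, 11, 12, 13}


Set A = {1, 4, 7, 9, 12, 13, 15}
Set B = {1, 6, 7, 9, 12, 13, 15}
Set C = {1, 7, 9, 11, 12, 13}
First, A ∩ B = {1, 7, 9, 12, 13, 15}
Then, (A ∩ B) ∩ C = {1, 7, 9, 12, 13}

{1, 7, 9, 12, 13}


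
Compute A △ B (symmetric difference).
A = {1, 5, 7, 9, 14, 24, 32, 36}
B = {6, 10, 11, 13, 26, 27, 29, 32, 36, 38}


Set A = {1, 5, 7, 9, 14, 24, 32, 36}
Set B = {6, 10, 11, 13, 26, 27, 29, 32, 36, 38}
A △ B = (A \ B) ∪ (B \ A)
Elements in A but not B: {1, 5, 7, 9, 14, 24}
Elements in B but not A: {6, 10, 11, 13, 26, 27, 29, 38}
A △ B = {1, 5, 6, 7, 9, 10, 11, 13, 14, 24, 26, 27, 29, 38}

{1, 5, 6, 7, 9, 10, 11, 13, 14, 24, 26, 27, 29, 38}


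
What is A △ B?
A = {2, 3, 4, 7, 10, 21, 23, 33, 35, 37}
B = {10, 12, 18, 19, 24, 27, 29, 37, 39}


Set A = {2, 3, 4, 7, 10, 21, 23, 33, 35, 37}
Set B = {10, 12, 18, 19, 24, 27, 29, 37, 39}
A △ B = (A \ B) ∪ (B \ A)
Elements in A but not B: {2, 3, 4, 7, 21, 23, 33, 35}
Elements in B but not A: {12, 18, 19, 24, 27, 29, 39}
A △ B = {2, 3, 4, 7, 12, 18, 19, 21, 23, 24, 27, 29, 33, 35, 39}

{2, 3, 4, 7, 12, 18, 19, 21, 23, 24, 27, 29, 33, 35, 39}


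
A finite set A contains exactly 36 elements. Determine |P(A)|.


The set has 36 elements.
The power set contains all possible subsets.
|P(A)| = 2^|A| = 2^36 = 68719476736

68719476736


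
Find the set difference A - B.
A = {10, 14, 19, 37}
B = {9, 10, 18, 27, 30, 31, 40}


Set A = {10, 14, 19, 37}
Set B = {9, 10, 18, 27, 30, 31, 40}
A \ B includes elements in A that are not in B.
Check each element of A:
10 (in B, remove), 14 (not in B, keep), 19 (not in B, keep), 37 (not in B, keep)
A \ B = {14, 19, 37}

{14, 19, 37}


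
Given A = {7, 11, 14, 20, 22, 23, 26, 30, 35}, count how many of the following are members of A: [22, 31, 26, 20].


Set A = {7, 11, 14, 20, 22, 23, 26, 30, 35}
Candidates: [22, 31, 26, 20]
Check each candidate:
22 ∈ A, 31 ∉ A, 26 ∈ A, 20 ∈ A
Count of candidates in A: 3

3


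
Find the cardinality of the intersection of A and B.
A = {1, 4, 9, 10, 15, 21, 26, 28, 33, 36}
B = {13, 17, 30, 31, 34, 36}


Set A = {1, 4, 9, 10, 15, 21, 26, 28, 33, 36}
Set B = {13, 17, 30, 31, 34, 36}
A ∩ B = {36}
|A ∩ B| = 1

1


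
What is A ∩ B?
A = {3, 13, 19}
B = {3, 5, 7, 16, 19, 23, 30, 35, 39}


Set A = {3, 13, 19}
Set B = {3, 5, 7, 16, 19, 23, 30, 35, 39}
A ∩ B includes only elements in both sets.
Check each element of A against B:
3 ✓, 13 ✗, 19 ✓
A ∩ B = {3, 19}

{3, 19}


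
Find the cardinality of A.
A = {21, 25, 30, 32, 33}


Set A = {21, 25, 30, 32, 33}
Listing elements: 21, 25, 30, 32, 33
Counting: 5 elements
|A| = 5

5


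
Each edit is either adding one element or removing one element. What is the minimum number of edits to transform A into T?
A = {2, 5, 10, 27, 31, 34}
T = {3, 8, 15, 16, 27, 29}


Set A = {2, 5, 10, 27, 31, 34}
Set T = {3, 8, 15, 16, 27, 29}
Elements to remove from A (in A, not in T): {2, 5, 10, 31, 34} → 5 removals
Elements to add to A (in T, not in A): {3, 8, 15, 16, 29} → 5 additions
Total edits = 5 + 5 = 10

10


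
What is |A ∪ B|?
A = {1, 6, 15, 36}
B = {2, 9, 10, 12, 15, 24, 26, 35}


Set A = {1, 6, 15, 36}, |A| = 4
Set B = {2, 9, 10, 12, 15, 24, 26, 35}, |B| = 8
A ∩ B = {15}, |A ∩ B| = 1
|A ∪ B| = |A| + |B| - |A ∩ B| = 4 + 8 - 1 = 11

11


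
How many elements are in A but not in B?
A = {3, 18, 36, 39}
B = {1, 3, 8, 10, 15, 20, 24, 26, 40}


Set A = {3, 18, 36, 39}
Set B = {1, 3, 8, 10, 15, 20, 24, 26, 40}
A \ B = {18, 36, 39}
|A \ B| = 3

3


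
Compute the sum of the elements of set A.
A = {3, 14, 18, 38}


Set A = {3, 14, 18, 38}
Sum = 3 + 14 + 18 + 38 = 73

73


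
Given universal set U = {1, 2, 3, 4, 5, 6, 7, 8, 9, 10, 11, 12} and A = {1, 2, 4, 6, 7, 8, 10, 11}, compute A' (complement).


Universal set U = {1, 2, 3, 4, 5, 6, 7, 8, 9, 10, 11, 12}
Set A = {1, 2, 4, 6, 7, 8, 10, 11}
A' = U \ A = elements in U but not in A
Checking each element of U:
1 (in A, exclude), 2 (in A, exclude), 3 (not in A, include), 4 (in A, exclude), 5 (not in A, include), 6 (in A, exclude), 7 (in A, exclude), 8 (in A, exclude), 9 (not in A, include), 10 (in A, exclude), 11 (in A, exclude), 12 (not in A, include)
A' = {3, 5, 9, 12}

{3, 5, 9, 12}


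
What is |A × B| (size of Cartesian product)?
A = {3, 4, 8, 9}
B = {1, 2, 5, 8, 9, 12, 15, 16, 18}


Set A = {3, 4, 8, 9} has 4 elements.
Set B = {1, 2, 5, 8, 9, 12, 15, 16, 18} has 9 elements.
|A × B| = |A| × |B| = 4 × 9 = 36

36


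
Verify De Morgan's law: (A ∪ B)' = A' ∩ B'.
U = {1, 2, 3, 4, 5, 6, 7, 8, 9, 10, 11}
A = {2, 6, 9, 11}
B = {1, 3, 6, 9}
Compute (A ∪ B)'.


U = {1, 2, 3, 4, 5, 6, 7, 8, 9, 10, 11}
A = {2, 6, 9, 11}, B = {1, 3, 6, 9}
A ∪ B = {1, 2, 3, 6, 9, 11}
(A ∪ B)' = U \ (A ∪ B) = {4, 5, 7, 8, 10}
Verification via A' ∩ B': A' = {1, 3, 4, 5, 7, 8, 10}, B' = {2, 4, 5, 7, 8, 10, 11}
A' ∩ B' = {4, 5, 7, 8, 10} ✓

{4, 5, 7, 8, 10}


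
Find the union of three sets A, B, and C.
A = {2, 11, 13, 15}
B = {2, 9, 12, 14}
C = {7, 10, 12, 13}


Set A = {2, 11, 13, 15}
Set B = {2, 9, 12, 14}
Set C = {7, 10, 12, 13}
First, A ∪ B = {2, 9, 11, 12, 13, 14, 15}
Then, (A ∪ B) ∪ C = {2, 7, 9, 10, 11, 12, 13, 14, 15}

{2, 7, 9, 10, 11, 12, 13, 14, 15}


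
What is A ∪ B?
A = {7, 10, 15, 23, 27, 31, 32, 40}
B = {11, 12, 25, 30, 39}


Set A = {7, 10, 15, 23, 27, 31, 32, 40}
Set B = {11, 12, 25, 30, 39}
A ∪ B includes all elements in either set.
Elements from A: {7, 10, 15, 23, 27, 31, 32, 40}
Elements from B not already included: {11, 12, 25, 30, 39}
A ∪ B = {7, 10, 11, 12, 15, 23, 25, 27, 30, 31, 32, 39, 40}

{7, 10, 11, 12, 15, 23, 25, 27, 30, 31, 32, 39, 40}


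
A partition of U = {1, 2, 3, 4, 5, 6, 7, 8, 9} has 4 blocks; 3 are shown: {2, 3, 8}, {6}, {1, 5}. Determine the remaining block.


U = {1, 2, 3, 4, 5, 6, 7, 8, 9}
Shown blocks: {2, 3, 8}, {6}, {1, 5}
A partition's blocks are pairwise disjoint and cover U, so the missing block = U \ (union of shown blocks).
Union of shown blocks: {1, 2, 3, 5, 6, 8}
Missing block = U \ (union) = {4, 7, 9}

{4, 7, 9}


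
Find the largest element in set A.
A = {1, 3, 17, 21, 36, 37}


Set A = {1, 3, 17, 21, 36, 37}
Elements in ascending order: 1, 3, 17, 21, 36, 37
The largest element is 37.

37


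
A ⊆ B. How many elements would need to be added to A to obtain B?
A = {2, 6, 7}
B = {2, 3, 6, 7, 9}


Set A = {2, 6, 7}, |A| = 3
Set B = {2, 3, 6, 7, 9}, |B| = 5
Since A ⊆ B: B \ A = {3, 9}
|B| - |A| = 5 - 3 = 2

2


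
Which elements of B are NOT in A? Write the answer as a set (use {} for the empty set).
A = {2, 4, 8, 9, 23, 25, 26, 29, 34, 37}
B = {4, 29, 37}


Set A = {2, 4, 8, 9, 23, 25, 26, 29, 34, 37}
Set B = {4, 29, 37}
Check each element of B against A:
4 ∈ A, 29 ∈ A, 37 ∈ A
Elements of B not in A: {}

{}


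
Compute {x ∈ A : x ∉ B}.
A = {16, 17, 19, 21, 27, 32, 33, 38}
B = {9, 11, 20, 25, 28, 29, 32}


Set A = {16, 17, 19, 21, 27, 32, 33, 38}
Set B = {9, 11, 20, 25, 28, 29, 32}
Check each element of A against B:
16 ∉ B (include), 17 ∉ B (include), 19 ∉ B (include), 21 ∉ B (include), 27 ∉ B (include), 32 ∈ B, 33 ∉ B (include), 38 ∉ B (include)
Elements of A not in B: {16, 17, 19, 21, 27, 33, 38}

{16, 17, 19, 21, 27, 33, 38}


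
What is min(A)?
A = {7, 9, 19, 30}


Set A = {7, 9, 19, 30}
Elements in ascending order: 7, 9, 19, 30
The smallest element is 7.

7


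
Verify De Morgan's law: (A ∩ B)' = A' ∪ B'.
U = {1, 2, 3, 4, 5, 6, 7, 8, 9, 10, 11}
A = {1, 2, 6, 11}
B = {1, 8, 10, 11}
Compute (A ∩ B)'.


U = {1, 2, 3, 4, 5, 6, 7, 8, 9, 10, 11}
A = {1, 2, 6, 11}, B = {1, 8, 10, 11}
A ∩ B = {1, 11}
(A ∩ B)' = U \ (A ∩ B) = {2, 3, 4, 5, 6, 7, 8, 9, 10}
Verification via A' ∪ B': A' = {3, 4, 5, 7, 8, 9, 10}, B' = {2, 3, 4, 5, 6, 7, 9}
A' ∪ B' = {2, 3, 4, 5, 6, 7, 8, 9, 10} ✓

{2, 3, 4, 5, 6, 7, 8, 9, 10}


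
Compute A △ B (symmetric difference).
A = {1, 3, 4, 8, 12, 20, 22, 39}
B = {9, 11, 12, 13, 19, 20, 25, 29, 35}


Set A = {1, 3, 4, 8, 12, 20, 22, 39}
Set B = {9, 11, 12, 13, 19, 20, 25, 29, 35}
A △ B = (A \ B) ∪ (B \ A)
Elements in A but not B: {1, 3, 4, 8, 22, 39}
Elements in B but not A: {9, 11, 13, 19, 25, 29, 35}
A △ B = {1, 3, 4, 8, 9, 11, 13, 19, 22, 25, 29, 35, 39}

{1, 3, 4, 8, 9, 11, 13, 19, 22, 25, 29, 35, 39}


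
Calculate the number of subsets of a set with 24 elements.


The set has 24 elements.
The power set contains all possible subsets.
|P(A)| = 2^|A| = 2^24 = 16777216

16777216


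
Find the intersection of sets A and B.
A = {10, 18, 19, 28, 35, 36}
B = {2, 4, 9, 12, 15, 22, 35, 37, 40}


Set A = {10, 18, 19, 28, 35, 36}
Set B = {2, 4, 9, 12, 15, 22, 35, 37, 40}
A ∩ B includes only elements in both sets.
Check each element of A against B:
10 ✗, 18 ✗, 19 ✗, 28 ✗, 35 ✓, 36 ✗
A ∩ B = {35}

{35}


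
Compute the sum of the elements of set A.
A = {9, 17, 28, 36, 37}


Set A = {9, 17, 28, 36, 37}
Sum = 9 + 17 + 28 + 36 + 37 = 127

127


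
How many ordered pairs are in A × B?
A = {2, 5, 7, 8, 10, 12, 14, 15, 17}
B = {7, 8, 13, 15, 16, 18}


Set A = {2, 5, 7, 8, 10, 12, 14, 15, 17} has 9 elements.
Set B = {7, 8, 13, 15, 16, 18} has 6 elements.
|A × B| = |A| × |B| = 9 × 6 = 54

54


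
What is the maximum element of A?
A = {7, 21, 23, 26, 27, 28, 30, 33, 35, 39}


Set A = {7, 21, 23, 26, 27, 28, 30, 33, 35, 39}
Elements in ascending order: 7, 21, 23, 26, 27, 28, 30, 33, 35, 39
The largest element is 39.

39


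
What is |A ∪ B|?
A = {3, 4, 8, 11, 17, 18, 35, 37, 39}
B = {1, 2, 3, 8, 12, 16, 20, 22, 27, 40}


Set A = {3, 4, 8, 11, 17, 18, 35, 37, 39}, |A| = 9
Set B = {1, 2, 3, 8, 12, 16, 20, 22, 27, 40}, |B| = 10
A ∩ B = {3, 8}, |A ∩ B| = 2
|A ∪ B| = |A| + |B| - |A ∩ B| = 9 + 10 - 2 = 17

17


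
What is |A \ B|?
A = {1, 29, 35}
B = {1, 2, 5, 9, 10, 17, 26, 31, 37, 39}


Set A = {1, 29, 35}
Set B = {1, 2, 5, 9, 10, 17, 26, 31, 37, 39}
A \ B = {29, 35}
|A \ B| = 2

2


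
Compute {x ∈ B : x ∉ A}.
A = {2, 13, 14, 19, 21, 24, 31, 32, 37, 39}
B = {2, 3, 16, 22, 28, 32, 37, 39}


Set A = {2, 13, 14, 19, 21, 24, 31, 32, 37, 39}
Set B = {2, 3, 16, 22, 28, 32, 37, 39}
Check each element of B against A:
2 ∈ A, 3 ∉ A (include), 16 ∉ A (include), 22 ∉ A (include), 28 ∉ A (include), 32 ∈ A, 37 ∈ A, 39 ∈ A
Elements of B not in A: {3, 16, 22, 28}

{3, 16, 22, 28}


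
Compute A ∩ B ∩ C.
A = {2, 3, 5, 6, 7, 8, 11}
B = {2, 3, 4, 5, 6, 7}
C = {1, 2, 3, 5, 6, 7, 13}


Set A = {2, 3, 5, 6, 7, 8, 11}
Set B = {2, 3, 4, 5, 6, 7}
Set C = {1, 2, 3, 5, 6, 7, 13}
First, A ∩ B = {2, 3, 5, 6, 7}
Then, (A ∩ B) ∩ C = {2, 3, 5, 6, 7}

{2, 3, 5, 6, 7}


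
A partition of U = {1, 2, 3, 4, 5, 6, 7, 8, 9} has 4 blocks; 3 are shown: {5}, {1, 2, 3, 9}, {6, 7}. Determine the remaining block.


U = {1, 2, 3, 4, 5, 6, 7, 8, 9}
Shown blocks: {5}, {1, 2, 3, 9}, {6, 7}
A partition's blocks are pairwise disjoint and cover U, so the missing block = U \ (union of shown blocks).
Union of shown blocks: {1, 2, 3, 5, 6, 7, 9}
Missing block = U \ (union) = {4, 8}

{4, 8}


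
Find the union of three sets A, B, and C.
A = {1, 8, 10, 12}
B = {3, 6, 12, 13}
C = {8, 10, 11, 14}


Set A = {1, 8, 10, 12}
Set B = {3, 6, 12, 13}
Set C = {8, 10, 11, 14}
First, A ∪ B = {1, 3, 6, 8, 10, 12, 13}
Then, (A ∪ B) ∪ C = {1, 3, 6, 8, 10, 11, 12, 13, 14}

{1, 3, 6, 8, 10, 11, 12, 13, 14}


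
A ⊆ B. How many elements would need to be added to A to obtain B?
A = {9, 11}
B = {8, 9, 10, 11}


Set A = {9, 11}, |A| = 2
Set B = {8, 9, 10, 11}, |B| = 4
Since A ⊆ B: B \ A = {8, 10}
|B| - |A| = 4 - 2 = 2

2


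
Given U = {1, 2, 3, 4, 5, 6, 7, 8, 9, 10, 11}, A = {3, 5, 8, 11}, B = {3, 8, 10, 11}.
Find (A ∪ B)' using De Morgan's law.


U = {1, 2, 3, 4, 5, 6, 7, 8, 9, 10, 11}
A = {3, 5, 8, 11}, B = {3, 8, 10, 11}
A ∪ B = {3, 5, 8, 10, 11}
(A ∪ B)' = U \ (A ∪ B) = {1, 2, 4, 6, 7, 9}
Verification via A' ∩ B': A' = {1, 2, 4, 6, 7, 9, 10}, B' = {1, 2, 4, 5, 6, 7, 9}
A' ∩ B' = {1, 2, 4, 6, 7, 9} ✓

{1, 2, 4, 6, 7, 9}


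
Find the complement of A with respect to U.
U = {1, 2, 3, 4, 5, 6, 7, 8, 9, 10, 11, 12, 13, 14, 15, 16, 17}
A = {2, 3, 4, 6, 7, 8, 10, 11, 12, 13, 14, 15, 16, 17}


Universal set U = {1, 2, 3, 4, 5, 6, 7, 8, 9, 10, 11, 12, 13, 14, 15, 16, 17}
Set A = {2, 3, 4, 6, 7, 8, 10, 11, 12, 13, 14, 15, 16, 17}
A' = U \ A = elements in U but not in A
Checking each element of U:
1 (not in A, include), 2 (in A, exclude), 3 (in A, exclude), 4 (in A, exclude), 5 (not in A, include), 6 (in A, exclude), 7 (in A, exclude), 8 (in A, exclude), 9 (not in A, include), 10 (in A, exclude), 11 (in A, exclude), 12 (in A, exclude), 13 (in A, exclude), 14 (in A, exclude), 15 (in A, exclude), 16 (in A, exclude), 17 (in A, exclude)
A' = {1, 5, 9}

{1, 5, 9}


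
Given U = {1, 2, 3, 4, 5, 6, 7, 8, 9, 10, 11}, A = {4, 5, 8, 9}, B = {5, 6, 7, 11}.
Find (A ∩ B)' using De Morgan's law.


U = {1, 2, 3, 4, 5, 6, 7, 8, 9, 10, 11}
A = {4, 5, 8, 9}, B = {5, 6, 7, 11}
A ∩ B = {5}
(A ∩ B)' = U \ (A ∩ B) = {1, 2, 3, 4, 6, 7, 8, 9, 10, 11}
Verification via A' ∪ B': A' = {1, 2, 3, 6, 7, 10, 11}, B' = {1, 2, 3, 4, 8, 9, 10}
A' ∪ B' = {1, 2, 3, 4, 6, 7, 8, 9, 10, 11} ✓

{1, 2, 3, 4, 6, 7, 8, 9, 10, 11}


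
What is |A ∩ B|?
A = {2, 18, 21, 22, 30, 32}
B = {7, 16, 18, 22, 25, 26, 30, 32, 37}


Set A = {2, 18, 21, 22, 30, 32}
Set B = {7, 16, 18, 22, 25, 26, 30, 32, 37}
A ∩ B = {18, 22, 30, 32}
|A ∩ B| = 4

4


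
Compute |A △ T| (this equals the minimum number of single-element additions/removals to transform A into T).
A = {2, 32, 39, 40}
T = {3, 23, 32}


Set A = {2, 32, 39, 40}
Set T = {3, 23, 32}
Elements to remove from A (in A, not in T): {2, 39, 40} → 3 removals
Elements to add to A (in T, not in A): {3, 23} → 2 additions
Total edits = 3 + 2 = 5

5


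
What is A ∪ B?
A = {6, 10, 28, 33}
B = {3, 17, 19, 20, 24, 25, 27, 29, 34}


Set A = {6, 10, 28, 33}
Set B = {3, 17, 19, 20, 24, 25, 27, 29, 34}
A ∪ B includes all elements in either set.
Elements from A: {6, 10, 28, 33}
Elements from B not already included: {3, 17, 19, 20, 24, 25, 27, 29, 34}
A ∪ B = {3, 6, 10, 17, 19, 20, 24, 25, 27, 28, 29, 33, 34}

{3, 6, 10, 17, 19, 20, 24, 25, 27, 28, 29, 33, 34}


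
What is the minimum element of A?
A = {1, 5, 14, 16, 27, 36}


Set A = {1, 5, 14, 16, 27, 36}
Elements in ascending order: 1, 5, 14, 16, 27, 36
The smallest element is 1.

1


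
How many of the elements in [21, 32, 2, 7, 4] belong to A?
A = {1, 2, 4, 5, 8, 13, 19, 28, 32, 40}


Set A = {1, 2, 4, 5, 8, 13, 19, 28, 32, 40}
Candidates: [21, 32, 2, 7, 4]
Check each candidate:
21 ∉ A, 32 ∈ A, 2 ∈ A, 7 ∉ A, 4 ∈ A
Count of candidates in A: 3

3


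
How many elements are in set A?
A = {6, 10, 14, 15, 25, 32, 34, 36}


Set A = {6, 10, 14, 15, 25, 32, 34, 36}
Listing elements: 6, 10, 14, 15, 25, 32, 34, 36
Counting: 8 elements
|A| = 8

8


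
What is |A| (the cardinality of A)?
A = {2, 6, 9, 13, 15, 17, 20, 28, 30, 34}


Set A = {2, 6, 9, 13, 15, 17, 20, 28, 30, 34}
Listing elements: 2, 6, 9, 13, 15, 17, 20, 28, 30, 34
Counting: 10 elements
|A| = 10

10


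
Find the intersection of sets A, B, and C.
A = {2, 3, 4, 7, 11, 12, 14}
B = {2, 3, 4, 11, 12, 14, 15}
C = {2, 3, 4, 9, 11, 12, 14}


Set A = {2, 3, 4, 7, 11, 12, 14}
Set B = {2, 3, 4, 11, 12, 14, 15}
Set C = {2, 3, 4, 9, 11, 12, 14}
First, A ∩ B = {2, 3, 4, 11, 12, 14}
Then, (A ∩ B) ∩ C = {2, 3, 4, 11, 12, 14}

{2, 3, 4, 11, 12, 14}


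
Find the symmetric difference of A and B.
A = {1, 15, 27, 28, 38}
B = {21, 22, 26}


Set A = {1, 15, 27, 28, 38}
Set B = {21, 22, 26}
A △ B = (A \ B) ∪ (B \ A)
Elements in A but not B: {1, 15, 27, 28, 38}
Elements in B but not A: {21, 22, 26}
A △ B = {1, 15, 21, 22, 26, 27, 28, 38}

{1, 15, 21, 22, 26, 27, 28, 38}


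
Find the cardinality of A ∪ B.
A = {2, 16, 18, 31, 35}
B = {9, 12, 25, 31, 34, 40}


Set A = {2, 16, 18, 31, 35}, |A| = 5
Set B = {9, 12, 25, 31, 34, 40}, |B| = 6
A ∩ B = {31}, |A ∩ B| = 1
|A ∪ B| = |A| + |B| - |A ∩ B| = 5 + 6 - 1 = 10

10


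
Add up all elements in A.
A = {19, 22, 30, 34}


Set A = {19, 22, 30, 34}
Sum = 19 + 22 + 30 + 34 = 105

105


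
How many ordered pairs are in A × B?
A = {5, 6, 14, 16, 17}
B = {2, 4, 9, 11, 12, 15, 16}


Set A = {5, 6, 14, 16, 17} has 5 elements.
Set B = {2, 4, 9, 11, 12, 15, 16} has 7 elements.
|A × B| = |A| × |B| = 5 × 7 = 35

35


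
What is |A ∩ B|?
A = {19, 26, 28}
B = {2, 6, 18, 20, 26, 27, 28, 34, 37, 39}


Set A = {19, 26, 28}
Set B = {2, 6, 18, 20, 26, 27, 28, 34, 37, 39}
A ∩ B = {26, 28}
|A ∩ B| = 2

2


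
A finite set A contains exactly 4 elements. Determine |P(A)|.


The set has 4 elements.
The power set contains all possible subsets.
|P(A)| = 2^|A| = 2^4 = 16

16


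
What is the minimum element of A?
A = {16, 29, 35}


Set A = {16, 29, 35}
Elements in ascending order: 16, 29, 35
The smallest element is 16.

16


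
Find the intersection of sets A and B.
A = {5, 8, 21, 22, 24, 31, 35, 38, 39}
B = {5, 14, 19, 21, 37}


Set A = {5, 8, 21, 22, 24, 31, 35, 38, 39}
Set B = {5, 14, 19, 21, 37}
A ∩ B includes only elements in both sets.
Check each element of A against B:
5 ✓, 8 ✗, 21 ✓, 22 ✗, 24 ✗, 31 ✗, 35 ✗, 38 ✗, 39 ✗
A ∩ B = {5, 21}

{5, 21}


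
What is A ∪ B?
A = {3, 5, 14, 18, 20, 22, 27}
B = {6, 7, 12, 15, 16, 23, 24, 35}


Set A = {3, 5, 14, 18, 20, 22, 27}
Set B = {6, 7, 12, 15, 16, 23, 24, 35}
A ∪ B includes all elements in either set.
Elements from A: {3, 5, 14, 18, 20, 22, 27}
Elements from B not already included: {6, 7, 12, 15, 16, 23, 24, 35}
A ∪ B = {3, 5, 6, 7, 12, 14, 15, 16, 18, 20, 22, 23, 24, 27, 35}

{3, 5, 6, 7, 12, 14, 15, 16, 18, 20, 22, 23, 24, 27, 35}


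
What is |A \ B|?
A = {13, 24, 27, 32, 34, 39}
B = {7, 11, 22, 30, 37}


Set A = {13, 24, 27, 32, 34, 39}
Set B = {7, 11, 22, 30, 37}
A \ B = {13, 24, 27, 32, 34, 39}
|A \ B| = 6

6


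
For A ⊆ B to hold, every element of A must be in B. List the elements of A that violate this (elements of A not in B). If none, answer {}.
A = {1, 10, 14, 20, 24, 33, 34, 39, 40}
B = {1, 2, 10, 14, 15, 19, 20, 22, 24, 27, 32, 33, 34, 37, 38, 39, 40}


Set A = {1, 10, 14, 20, 24, 33, 34, 39, 40}
Set B = {1, 2, 10, 14, 15, 19, 20, 22, 24, 27, 32, 33, 34, 37, 38, 39, 40}
Check each element of A against B:
1 ∈ B, 10 ∈ B, 14 ∈ B, 20 ∈ B, 24 ∈ B, 33 ∈ B, 34 ∈ B, 39 ∈ B, 40 ∈ B
Elements of A not in B: {}

{}


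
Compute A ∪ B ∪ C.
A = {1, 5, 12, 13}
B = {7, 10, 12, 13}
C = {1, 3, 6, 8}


Set A = {1, 5, 12, 13}
Set B = {7, 10, 12, 13}
Set C = {1, 3, 6, 8}
First, A ∪ B = {1, 5, 7, 10, 12, 13}
Then, (A ∪ B) ∪ C = {1, 3, 5, 6, 7, 8, 10, 12, 13}

{1, 3, 5, 6, 7, 8, 10, 12, 13}


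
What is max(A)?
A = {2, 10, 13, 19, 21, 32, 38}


Set A = {2, 10, 13, 19, 21, 32, 38}
Elements in ascending order: 2, 10, 13, 19, 21, 32, 38
The largest element is 38.

38


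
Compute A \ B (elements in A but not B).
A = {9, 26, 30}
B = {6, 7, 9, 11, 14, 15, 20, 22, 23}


Set A = {9, 26, 30}
Set B = {6, 7, 9, 11, 14, 15, 20, 22, 23}
A \ B includes elements in A that are not in B.
Check each element of A:
9 (in B, remove), 26 (not in B, keep), 30 (not in B, keep)
A \ B = {26, 30}

{26, 30}


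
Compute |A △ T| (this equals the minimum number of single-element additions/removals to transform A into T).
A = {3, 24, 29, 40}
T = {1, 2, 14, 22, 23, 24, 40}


Set A = {3, 24, 29, 40}
Set T = {1, 2, 14, 22, 23, 24, 40}
Elements to remove from A (in A, not in T): {3, 29} → 2 removals
Elements to add to A (in T, not in A): {1, 2, 14, 22, 23} → 5 additions
Total edits = 2 + 5 = 7

7
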